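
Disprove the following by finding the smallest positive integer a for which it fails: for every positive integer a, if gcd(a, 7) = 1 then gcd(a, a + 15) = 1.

For a = 1, 2 the conclusion holds.
a = 3: gcd(3, 18) = 3.

a = 3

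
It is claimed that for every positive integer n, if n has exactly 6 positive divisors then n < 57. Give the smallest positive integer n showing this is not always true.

Check each positive integer n in order until n has exactly 6 positive divisors but the claim fails.
For n = 12, 18, 20, 28, 32, 44, 45, 50, 52 the conclusion holds.
n = 63: τ(63) = 6; 63 ≥ 57.
Thus n = 63 disproves the claim, and no smaller n works.

n = 63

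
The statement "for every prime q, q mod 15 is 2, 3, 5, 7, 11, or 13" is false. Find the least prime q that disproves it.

Check each prime q in order until the claim fails.
q = 2: 2 mod 15 = 2.
q = 3: 3 mod 15 = 3.
q = 5: 5 mod 15 = 5.
q = 7: 7 mod 15 = 7.
q = 11: 11 mod 15 = 11.
q = 13: 13 mod 15 = 13.
q = 17: 17 mod 15 = 2.
q = 19: 19 mod 15 = 4 — not in {2, 3, 5, 7, 11, 13}.
Hence q = 19 is a counterexample.

q = 19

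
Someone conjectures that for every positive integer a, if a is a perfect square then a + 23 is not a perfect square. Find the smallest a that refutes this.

We need the least positive integer a for which a is a perfect square but a + 23 is a perfect square.
For a = 1, 4, 9, 16, 25, 36, 49, 64, 81, 100 the conclusion holds.
a = 121: 121 = 11² and 121 + 23 = 144 = 12².
Hence a = 121 is a counterexample.

a = 121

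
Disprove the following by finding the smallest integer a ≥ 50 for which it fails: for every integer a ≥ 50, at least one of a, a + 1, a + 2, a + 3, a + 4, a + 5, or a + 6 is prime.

a = 90

For a = 50, 51, 52, 53, …, 87, 88, 89 the conclusion holds.
a = 90: 90 = 2 × 45; 91 = 7 × 13; 92 = 2 × 46; 93 = 3 × 31; 94 = 2 × 47; 95 = 5 × 19; 96 = 2 × 48 — all composite.
So a = 90 is the smallest counterexample.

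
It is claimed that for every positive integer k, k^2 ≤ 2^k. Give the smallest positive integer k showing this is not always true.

k = 1: k^2 = 1 and 2^k = 2, so 1 ≤ 2.
k = 2: k^2 = 4 and 2^k = 4, so 4 ≤ 4.
k = 3: k^2 = 9 and 2^k = 8, so 9 > 8.

k = 3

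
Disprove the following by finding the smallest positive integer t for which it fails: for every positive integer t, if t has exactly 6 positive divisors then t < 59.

We need the least positive integer t for which t has exactly 6 positive divisors but the claim fails.
For t = 12, 18, 20, 28, 32, 44, 45, 50, 52 the conclusion holds.
t = 63: τ(63) = 6; 63 ≥ 59.

t = 63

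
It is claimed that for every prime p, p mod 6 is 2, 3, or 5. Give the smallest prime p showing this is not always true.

Check each prime p in order until the claim fails.
p = 2: 2 mod 6 = 2.
p = 3: 3 mod 6 = 3.
p = 5: 5 mod 6 = 5.
p = 7: 7 mod 6 = 1 — not in {2, 3, 5}.

p = 7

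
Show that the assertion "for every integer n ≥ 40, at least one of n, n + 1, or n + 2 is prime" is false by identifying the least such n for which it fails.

n = 44

A counterexample is any integer n ≥ 40 such that n, n + 1, n + 2 are all composite; we check each in order.
n = 40: 41 is prime.
n = 41: 41 is prime.
n = 42: 43 is prime.
n = 43: 43 is prime.
n = 44: 44 = 2 × 22; 45 = 3 × 15; 46 = 2 × 23 — all composite.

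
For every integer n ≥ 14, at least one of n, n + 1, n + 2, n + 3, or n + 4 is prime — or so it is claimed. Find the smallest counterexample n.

n = 24

A counterexample is any integer n ≥ 14 such that n, n + 1, n + 2, n + 3, n + 4 are all composite; we check each in order.
The first 10 eligible values, up to n = 23, all satisfy the conclusion.
n = 24: 24 = 2 × 12; 25 = 5 × 5; 26 = 2 × 13; 27 = 3 × 9; 28 = 2 × 14 — all composite.
Hence n = 24 is a counterexample.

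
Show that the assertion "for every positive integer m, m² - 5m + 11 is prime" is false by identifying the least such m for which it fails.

The first 6 eligible values, up to m = 6, all satisfy the conclusion.
m = 7: m² - 5m + 11 = 25 = 5 × 5, composite.

m = 7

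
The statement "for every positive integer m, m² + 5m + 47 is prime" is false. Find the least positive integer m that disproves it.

A counterexample is any positive integer m such that m² + 5m + 47 is not prime; we check each in order.
For m = 1, 2, 3, 4, …, 35, 36, 37 the conclusion holds.
m = 38: m² + 5m + 47 = 1681 = 41 × 41, composite.

m = 38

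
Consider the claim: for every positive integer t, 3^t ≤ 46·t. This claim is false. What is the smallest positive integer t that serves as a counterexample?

The first 4 eligible values, up to t = 4, all satisfy the conclusion.
t = 5: 3^t = 243 and 46·t = 230, so 243 > 230.
So t = 5 is the smallest counterexample.

t = 5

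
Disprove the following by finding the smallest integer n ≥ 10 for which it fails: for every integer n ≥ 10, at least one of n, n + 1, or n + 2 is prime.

n = 14

Check each integer n ≥ 10 in order until n, n + 1, n + 2 are all composite.
n = 10: 11 is prime.
n = 11: 11 is prime.
n = 12: 13 is prime.
n = 13: 13 is prime.
n = 14: 14 = 2 × 7; 15 = 3 × 5; 16 = 2 × 8 — all composite.
Thus n = 14 disproves the claim, and no smaller n works.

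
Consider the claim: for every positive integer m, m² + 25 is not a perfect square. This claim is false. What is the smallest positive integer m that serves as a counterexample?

m = 12

For m = 1, 2, 3, 4, …, 9, 10, 11 the conclusion holds.
m = 12: 12² + 25 = 169 = 13², a perfect square.
Hence m = 12 is a counterexample.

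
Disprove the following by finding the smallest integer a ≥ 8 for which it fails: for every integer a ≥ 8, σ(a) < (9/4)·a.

Check each integer a ≥ 8 in order until the claim fails.
The first 4 eligible values, up to a = 11, all satisfy the conclusion.
a = 12: σ(12) = 28; 28 ≥ 27.

a = 12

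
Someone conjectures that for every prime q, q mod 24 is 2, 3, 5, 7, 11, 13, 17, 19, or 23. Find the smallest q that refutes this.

Check each prime q in order until the claim fails.
For q = 2, 3, 5, 7, …, 61, 67, 71 the conclusion holds.
q = 73: 73 mod 24 = 1 — not in {2, 3, 5, 7, 11, 13, 17, 19, 23}.
Hence q = 73 is a counterexample.

q = 73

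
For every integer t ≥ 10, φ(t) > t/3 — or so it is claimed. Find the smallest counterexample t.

For t = 10, 11 the conclusion holds.
t = 12: φ(12) = 4 and 12/3 = 4, so φ(12) ≤ 12/3.
Hence t = 12 is a counterexample.

t = 12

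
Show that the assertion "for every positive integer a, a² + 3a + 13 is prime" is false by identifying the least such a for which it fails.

a = 1: a² + 3a + 13 = 17, prime.
a = 2: a² + 3a + 13 = 23, prime.
a = 3: a² + 3a + 13 = 31, prime.
a = 4: a² + 3a + 13 = 41, prime.
a = 5: a² + 3a + 13 = 53, prime.
a = 6: a² + 3a + 13 = 67, prime.
a = 7: a² + 3a + 13 = 83, prime.
a = 8: a² + 3a + 13 = 101, prime.
a = 9: a² + 3a + 13 = 121 = 11 × 11, composite.
So a = 9 is the smallest counterexample.

a = 9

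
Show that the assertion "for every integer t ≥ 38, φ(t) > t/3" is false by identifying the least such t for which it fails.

The first 4 eligible values, up to t = 41, all satisfy the conclusion.
t = 42: φ(42) = 12 and 42/3 = 14, so φ(42) ≤ 42/3.
Hence t = 42 is a counterexample.

t = 42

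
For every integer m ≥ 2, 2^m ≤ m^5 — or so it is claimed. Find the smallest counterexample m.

m = 23

A counterexample is any integer m ≥ 2 such that 2^m > m^5; we check each in order.
For m = 2, 3, 4, 5, …, 20, 21, 22 the conclusion holds.
m = 23: 2^m = 8388608 and m^5 = 6436343, so 8388608 > 6436343.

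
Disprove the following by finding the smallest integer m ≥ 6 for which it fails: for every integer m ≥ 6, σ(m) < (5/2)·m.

m = 24

Check each integer m ≥ 6 in order until the claim fails.
For m = 6, 7, 8, 9, …, 21, 22, 23 the conclusion holds.
m = 24: σ(24) = 60; 60 ≥ 60.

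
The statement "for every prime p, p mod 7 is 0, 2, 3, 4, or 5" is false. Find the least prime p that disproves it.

p = 13

A counterexample is any prime p such that the claim fails; we check each in order.
p = 2: 2 mod 7 = 2.
p = 3: 3 mod 7 = 3.
p = 5: 5 mod 7 = 5.
p = 7: 7 mod 7 = 0.
p = 11: 11 mod 7 = 4.
p = 13: 13 mod 7 = 6 — not in {0, 2, 3, 4, 5}.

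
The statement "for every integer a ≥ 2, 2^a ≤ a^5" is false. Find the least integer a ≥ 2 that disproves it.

We need the least integer a ≥ 2 for which 2^a > a^5.
For a = 2, 3, 4, 5, …, 20, 21, 22 the conclusion holds.
a = 23: 2^a = 8388608 and a^5 = 6436343, so 8388608 > 6436343.
Thus a = 23 disproves the claim, and no smaller a works.

a = 23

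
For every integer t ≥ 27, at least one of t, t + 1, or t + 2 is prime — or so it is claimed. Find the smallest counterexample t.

t = 32

For t = 27, 28, 29, 30, 31 the conclusion holds.
t = 32: 32 = 2 × 16; 33 = 3 × 11; 34 = 2 × 17 — all composite.
Thus t = 32 disproves the claim, and no smaller t works.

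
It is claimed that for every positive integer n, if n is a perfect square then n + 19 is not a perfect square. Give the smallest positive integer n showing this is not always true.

n = 81

The first 8 eligible values, up to n = 64, all satisfy the conclusion.
n = 81: 81 = 9² and 81 + 19 = 100 = 10².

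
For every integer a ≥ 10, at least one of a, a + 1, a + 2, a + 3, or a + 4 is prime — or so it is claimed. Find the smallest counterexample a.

Check each integer a ≥ 10 in order until a, a + 1, a + 2, a + 3, a + 4 are all composite.
The first 14 eligible values, up to a = 23, all satisfy the conclusion.
a = 24: 24 = 2 × 12; 25 = 5 × 5; 26 = 2 × 13; 27 = 3 × 9; 28 = 2 × 14 — all composite.
So a = 24 is the smallest counterexample.

a = 24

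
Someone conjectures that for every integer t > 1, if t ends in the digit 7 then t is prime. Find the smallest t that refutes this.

t = 27

A counterexample is any integer t > 1 such that t ends in the digit 7 but t is not prime; we check each in order.
For t = 7, 17 the conclusion holds.
t = 27: 27 ends in 7; 27 = 3 × 9, composite.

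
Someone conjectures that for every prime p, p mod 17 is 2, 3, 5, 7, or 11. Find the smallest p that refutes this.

p = 13

A counterexample is any prime p such that the claim fails; we check each in order.
The first 5 eligible values, up to p = 11, all satisfy the conclusion.
p = 13: 13 mod 17 = 13 — not in {2, 3, 5, 7, 11}.
Hence p = 13 is a counterexample.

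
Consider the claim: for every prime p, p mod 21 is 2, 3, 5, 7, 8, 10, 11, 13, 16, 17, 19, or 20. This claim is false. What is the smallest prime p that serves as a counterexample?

p = 43

A counterexample is any prime p such that the claim fails; we check each in order.
The first 13 eligible values, up to p = 41, all satisfy the conclusion.
p = 43: 43 mod 21 = 1 — not in {2, 3, 5, 7, 8, 10, 11, 13, 16, 17, 19, 20}.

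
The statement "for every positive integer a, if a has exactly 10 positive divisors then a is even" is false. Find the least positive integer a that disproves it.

Check each positive integer a in order until a has exactly 10 positive divisors but a is odd.
For a = 48, 80, 112, 162, 176, 208, 272, 304, 368 the conclusion holds.
a = 405: divisors of 405: 10 divisors; 405 is odd.
Hence a = 405 is a counterexample.

a = 405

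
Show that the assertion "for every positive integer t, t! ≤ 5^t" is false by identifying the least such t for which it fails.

t = 12

Check each positive integer t in order until t! > 5^t.
For t = 1, 2, 3, 4, …, 9, 10, 11 the conclusion holds.
t = 12: t! = 479001600 and 5^t = 244140625, so 479001600 > 244140625.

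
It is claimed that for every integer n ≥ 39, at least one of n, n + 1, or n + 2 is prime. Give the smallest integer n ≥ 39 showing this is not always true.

Check each integer n ≥ 39 in order until n, n + 1, n + 2 are all composite.
n = 39: 41 is prime.
n = 40: 41 is prime.
n = 41: 41 is prime.
n = 42: 43 is prime.
n = 43: 43 is prime.
n = 44: 44 = 2 × 22; 45 = 3 × 15; 46 = 2 × 23 — all composite.

n = 44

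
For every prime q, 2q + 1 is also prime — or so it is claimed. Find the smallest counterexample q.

q = 7

For q = 2, 3, 5 the conclusion holds.
q = 7: 2q + 1 = 15 = 3 × 5, not prime.
So q = 7 is the smallest counterexample.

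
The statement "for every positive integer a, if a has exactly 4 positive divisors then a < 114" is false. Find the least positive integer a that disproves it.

The first 34 eligible values, up to a = 111, all satisfy the conclusion.
a = 115: τ(115) = 4; 115 ≥ 114.
So a = 115 is the smallest counterexample.

a = 115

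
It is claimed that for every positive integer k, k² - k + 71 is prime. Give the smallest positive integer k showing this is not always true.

Check each positive integer k in order until k² - k + 71 is not prime.
k = 1: k² - k + 71 = 71, prime.
k = 2: k² - k + 71 = 73, prime.
k = 3: k² - k + 71 = 77 = 7 × 11, composite.
Thus k = 3 disproves the claim, and no smaller k works.

k = 3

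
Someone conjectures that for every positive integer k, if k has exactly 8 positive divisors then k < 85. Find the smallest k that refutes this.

k = 88

We need the least positive integer k for which k has exactly 8 positive divisors but the claim fails.
For k = 24, 30, 40, 42, 54, 56, 66, 70, 78 the conclusion holds.
k = 88: τ(88) = 8; 88 ≥ 85.
Thus k = 88 disproves the claim, and no smaller k works.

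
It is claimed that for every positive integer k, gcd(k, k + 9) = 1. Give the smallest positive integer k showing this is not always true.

A counterexample is any positive integer k such that gcd(k, k + 9) > 1; we check each in order.
For k = 1, 2 the conclusion holds.
k = 3: gcd(3, 12) = 3.
Hence k = 3 is a counterexample.

k = 3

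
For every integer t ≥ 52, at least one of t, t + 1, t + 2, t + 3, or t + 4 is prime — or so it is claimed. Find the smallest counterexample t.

For t = 52, 53 the conclusion holds.
t = 54: 54 = 2 × 27; 55 = 5 × 11; 56 = 2 × 28; 57 = 3 × 19; 58 = 2 × 29 — all composite.

t = 54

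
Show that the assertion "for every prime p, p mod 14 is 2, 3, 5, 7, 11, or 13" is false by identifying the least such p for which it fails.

p = 23

For p = 2, 3, 5, 7, 11, 13, 17, 19 the conclusion holds.
p = 23: 23 mod 14 = 9 — not in {2, 3, 5, 7, 11, 13}.
Thus p = 23 disproves the claim, and no smaller p works.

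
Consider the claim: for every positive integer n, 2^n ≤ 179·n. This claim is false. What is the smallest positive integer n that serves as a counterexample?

A counterexample is any positive integer n such that 2^n > 179·n; we check each in order.
The first 10 eligible values, up to n = 10, all satisfy the conclusion.
n = 11: 2^n = 2048 and 179·n = 1969, so 2048 > 1969.
Hence n = 11 is a counterexample.

n = 11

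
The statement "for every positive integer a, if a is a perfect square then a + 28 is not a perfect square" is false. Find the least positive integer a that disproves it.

Check each positive integer a in order until a is a perfect square but a + 28 is a perfect square.
a = 1: 1 + 28 = 29, not a perfect square.
a = 4: 4 + 28 = 32, not a perfect square.
a = 9: 9 + 28 = 37, not a perfect square.
a = 16: 16 + 28 = 44, not a perfect square.
a = 25: 25 + 28 = 53, not a perfect square.
a = 36: 36 = 6² and 36 + 28 = 64 = 8².

a = 36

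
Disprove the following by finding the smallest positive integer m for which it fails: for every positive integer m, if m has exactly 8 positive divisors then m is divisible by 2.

We need the least positive integer m for which m has exactly 8 positive divisors but m is not divisible by 2.
For m = 24, 30, 40, 42, …, 88, 102, 104 the conclusion holds.
m = 105: τ(105) = 8; 105 mod 2 = 1.

m = 105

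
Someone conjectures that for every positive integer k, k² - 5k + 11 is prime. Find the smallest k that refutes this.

k = 7

We need the least positive integer k for which k² - 5k + 11 is not prime.
k = 1: k² - 5k + 11 = 7, prime.
k = 2: k² - 5k + 11 = 5, prime.
k = 3: k² - 5k + 11 = 5, prime.
k = 4: k² - 5k + 11 = 7, prime.
k = 5: k² - 5k + 11 = 11, prime.
k = 6: k² - 5k + 11 = 17, prime.
k = 7: k² - 5k + 11 = 25 = 5 × 5, composite.
Hence k = 7 is a counterexample.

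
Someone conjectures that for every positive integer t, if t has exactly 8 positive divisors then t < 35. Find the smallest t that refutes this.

t = 40

Check each positive integer t in order until t has exactly 8 positive divisors but the claim fails.
t = 24: τ(24) = 8; 24 < 35.
t = 30: τ(30) = 8; 30 < 35.
t = 40: τ(40) = 8; 40 ≥ 35.
Thus t = 40 disproves the claim, and no smaller t works.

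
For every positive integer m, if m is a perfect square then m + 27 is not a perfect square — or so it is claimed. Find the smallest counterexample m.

Check each positive integer m in order until m is a perfect square but m + 27 is a perfect square.
For m = 1, 4 the conclusion holds.
m = 9: 9 = 3² and 9 + 27 = 36 = 6².

m = 9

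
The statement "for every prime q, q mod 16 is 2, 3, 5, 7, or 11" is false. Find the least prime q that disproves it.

For q = 2, 3, 5, 7, 11 the conclusion holds.
q = 13: 13 mod 16 = 13 — not in {2, 3, 5, 7, 11}.

q = 13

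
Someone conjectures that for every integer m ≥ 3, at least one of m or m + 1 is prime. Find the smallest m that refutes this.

m = 8

The first 5 eligible values, up to m = 7, all satisfy the conclusion.
m = 8: 8 = 2 × 4; 9 = 3 × 3 — both composite.
So m = 8 is the smallest counterexample.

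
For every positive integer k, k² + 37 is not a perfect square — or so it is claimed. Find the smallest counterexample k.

Check each positive integer k in order until k² + 37 is a perfect square.
For k = 1, 2, 3, 4, …, 15, 16, 17 the conclusion holds.
k = 18: 18² + 37 = 361 = 19², a perfect square.

k = 18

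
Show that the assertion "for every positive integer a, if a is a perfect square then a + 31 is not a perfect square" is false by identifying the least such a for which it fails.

For a = 1, 4, 9, 16, …, 144, 169, 196 the conclusion holds.
a = 225: 225 = 15² and 225 + 31 = 256 = 16².
Hence a = 225 is a counterexample.

a = 225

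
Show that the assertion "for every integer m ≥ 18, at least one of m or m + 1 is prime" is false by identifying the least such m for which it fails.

m = 18: 19 is prime.
m = 19: 19 is prime.
m = 20: 20 = 2 × 10; 21 = 3 × 7 — both composite.

m = 20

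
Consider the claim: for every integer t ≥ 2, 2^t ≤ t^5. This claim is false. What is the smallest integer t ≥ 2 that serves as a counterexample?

We need the least integer t ≥ 2 for which 2^t > t^5.
The first 21 eligible values, up to t = 22, all satisfy the conclusion.
t = 23: 2^t = 8388608 and t^5 = 6436343, so 8388608 > 6436343.
Hence t = 23 is a counterexample.

t = 23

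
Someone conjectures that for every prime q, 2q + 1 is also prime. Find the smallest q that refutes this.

A counterexample is any prime q such that 2q + 1 is not prime; we check each in order.
q = 2: 2q + 1 = 5, prime.
q = 3: 2q + 1 = 7, prime.
q = 5: 2q + 1 = 11, prime.
q = 7: 2q + 1 = 15 = 3 × 5, not prime.

q = 7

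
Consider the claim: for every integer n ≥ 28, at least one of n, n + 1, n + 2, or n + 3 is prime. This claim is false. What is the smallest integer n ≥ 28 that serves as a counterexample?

We need the least integer n ≥ 28 for which n, n + 1, n + 2, n + 3 are all composite.
n = 28: 29 is prime.
n = 29: 29 is prime.
n = 30: 31 is prime.
n = 31: 31 is prime.
n = 32: 32 = 2 × 16; 33 = 3 × 11; 34 = 2 × 17; 35 = 5 × 7 — all composite.

n = 32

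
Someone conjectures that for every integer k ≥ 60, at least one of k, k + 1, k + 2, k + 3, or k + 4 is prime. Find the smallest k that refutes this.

k = 62

k = 60: 61 is prime.
k = 61: 61 is prime.
k = 62: 62 = 2 × 31; 63 = 3 × 21; 64 = 2 × 32; 65 = 5 × 13; 66 = 2 × 33 — all composite.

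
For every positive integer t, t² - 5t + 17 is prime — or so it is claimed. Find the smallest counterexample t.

t = 13

For t = 1, 2, 3, 4, …, 10, 11, 12 the conclusion holds.
t = 13: t² - 5t + 17 = 121 = 11 × 11, composite.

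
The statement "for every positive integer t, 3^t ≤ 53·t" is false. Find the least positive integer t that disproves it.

t = 6

For t = 1, 2, 3, 4, 5 the conclusion holds.
t = 6: 3^t = 729 and 53·t = 318, so 729 > 318.
Thus t = 6 disproves the claim, and no smaller t works.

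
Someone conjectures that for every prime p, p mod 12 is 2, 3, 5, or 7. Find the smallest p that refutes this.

p = 11

We need the least prime p for which the claim fails.
The first 4 eligible values, up to p = 7, all satisfy the conclusion.
p = 11: 11 mod 12 = 11 — not in {2, 3, 5, 7}.
Thus p = 11 disproves the claim, and no smaller p works.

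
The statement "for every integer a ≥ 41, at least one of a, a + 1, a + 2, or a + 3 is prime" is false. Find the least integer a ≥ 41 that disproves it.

a = 48

Check each integer a ≥ 41 in order until a, a + 1, a + 2, a + 3 are all composite.
For a = 41, 42, 43, 44, 45, 46, 47 the conclusion holds.
a = 48: 48 = 2 × 24; 49 = 7 × 7; 50 = 2 × 25; 51 = 3 × 17 — all composite.
So a = 48 is the smallest counterexample.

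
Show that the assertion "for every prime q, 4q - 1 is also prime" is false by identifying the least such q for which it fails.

q = 7

Check each prime q in order until 4q - 1 is not prime.
q = 2: 4q - 1 = 7, prime.
q = 3: 4q - 1 = 11, prime.
q = 5: 4q - 1 = 19, prime.
q = 7: 4q - 1 = 27 = 3 × 9, not prime.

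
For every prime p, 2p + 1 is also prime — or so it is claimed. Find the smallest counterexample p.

Check each prime p in order until 2p + 1 is not prime.
p = 2: 2p + 1 = 5, prime.
p = 3: 2p + 1 = 7, prime.
p = 5: 2p + 1 = 11, prime.
p = 7: 2p + 1 = 15 = 3 × 5, not prime.
So p = 7 is the smallest counterexample.

p = 7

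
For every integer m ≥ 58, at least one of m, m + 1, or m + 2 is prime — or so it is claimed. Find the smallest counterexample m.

m = 62

Check each integer m ≥ 58 in order until m, m + 1, m + 2 are all composite.
m = 58: 59 is prime.
m = 59: 59 is prime.
m = 60: 61 is prime.
m = 61: 61 is prime.
m = 62: 62 = 2 × 31; 63 = 3 × 21; 64 = 2 × 32 — all composite.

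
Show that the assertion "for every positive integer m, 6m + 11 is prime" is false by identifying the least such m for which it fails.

Check each positive integer m in order until 6m + 11 is not prime.
For m = 1, 2, 3 the conclusion holds.
m = 4: 6m + 11 = 35 = 5 × 7, composite.
Hence m = 4 is a counterexample.

m = 4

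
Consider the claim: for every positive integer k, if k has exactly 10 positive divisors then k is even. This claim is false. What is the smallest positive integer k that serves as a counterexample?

k = 405

For k = 48, 80, 112, 162, 176, 208, 272, 304, 368 the conclusion holds.
k = 405: divisors of 405: 10 divisors; 405 is odd.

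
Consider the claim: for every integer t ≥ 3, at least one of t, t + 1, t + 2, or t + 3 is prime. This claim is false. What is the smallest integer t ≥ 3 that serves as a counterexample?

t = 24

Check each integer t ≥ 3 in order until t, t + 1, t + 2, t + 3 are all composite.
The first 21 eligible values, up to t = 23, all satisfy the conclusion.
t = 24: 24 = 2 × 12; 25 = 5 × 5; 26 = 2 × 13; 27 = 3 × 9 — all composite.
Hence t = 24 is a counterexample.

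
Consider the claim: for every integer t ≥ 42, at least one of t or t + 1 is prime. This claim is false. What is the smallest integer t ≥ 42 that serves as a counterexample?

t = 44

A counterexample is any integer t ≥ 42 such that t, t + 1 are both composite; we check each in order.
t = 42: 43 is prime.
t = 43: 43 is prime.
t = 44: 44 = 2 × 22; 45 = 3 × 15 — both composite.
Thus t = 44 disproves the claim, and no smaller t works.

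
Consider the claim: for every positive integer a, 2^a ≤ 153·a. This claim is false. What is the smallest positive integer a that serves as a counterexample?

For a = 1, 2, 3, 4, 5, 6, 7, 8, 9, 10 the conclusion holds.
a = 11: 2^a = 2048 and 153·a = 1683, so 2048 > 1683.
Thus a = 11 disproves the claim, and no smaller a works.

a = 11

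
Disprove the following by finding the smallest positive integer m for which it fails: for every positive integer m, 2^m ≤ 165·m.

A counterexample is any positive integer m such that 2^m > 165·m; we check each in order.
For m = 1, 2, 3, 4, 5, 6, 7, 8, 9, 10 the conclusion holds.
m = 11: 2^m = 2048 and 165·m = 1815, so 2048 > 1815.

m = 11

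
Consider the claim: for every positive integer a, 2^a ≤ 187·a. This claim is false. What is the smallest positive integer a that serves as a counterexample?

a = 12

A counterexample is any positive integer a such that 2^a > 187·a; we check each in order.
For a = 1, 2, 3, 4, …, 9, 10, 11 the conclusion holds.
a = 12: 2^a = 4096 and 187·a = 2244, so 4096 > 2244.
Thus a = 12 disproves the claim, and no smaller a works.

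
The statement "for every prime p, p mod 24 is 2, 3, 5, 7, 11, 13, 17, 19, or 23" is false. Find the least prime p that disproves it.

For p = 2, 3, 5, 7, …, 61, 67, 71 the conclusion holds.
p = 73: 73 mod 24 = 1 — not in {2, 3, 5, 7, 11, 13, 17, 19, 23}.
Thus p = 73 disproves the claim, and no smaller p works.

p = 73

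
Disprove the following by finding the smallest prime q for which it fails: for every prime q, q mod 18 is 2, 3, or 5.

We need the least prime q for which the claim fails.
For q = 2, 3, 5 the conclusion holds.
q = 7: 7 mod 18 = 7 — not in {2, 3, 5}.
Thus q = 7 disproves the claim, and no smaller q works.

q = 7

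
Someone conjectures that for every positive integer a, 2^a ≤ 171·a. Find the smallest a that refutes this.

a = 11

A counterexample is any positive integer a such that 2^a > 171·a; we check each in order.
For a = 1, 2, 3, 4, 5, 6, 7, 8, 9, 10 the conclusion holds.
a = 11: 2^a = 2048 and 171·a = 1881, so 2048 > 1881.
So a = 11 is the smallest counterexample.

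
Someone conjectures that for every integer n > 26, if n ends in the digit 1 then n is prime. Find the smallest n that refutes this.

A counterexample is any integer n > 26 such that n ends in the digit 1 but n is not prime; we check each in order.
For n = 31, 41 the conclusion holds.
n = 51: 51 ends in 1; 51 = 3 × 17, composite.
Thus n = 51 disproves the claim, and no smaller n works.

n = 51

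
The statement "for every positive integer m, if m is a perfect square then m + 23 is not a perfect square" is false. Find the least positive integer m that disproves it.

A counterexample is any positive integer m such that m is a perfect square but m + 23 is a perfect square; we check each in order.
The first 10 eligible values, up to m = 100, all satisfy the conclusion.
m = 121: 121 = 11² and 121 + 23 = 144 = 12².

m = 121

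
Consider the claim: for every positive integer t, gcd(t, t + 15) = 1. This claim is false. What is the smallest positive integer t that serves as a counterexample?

A counterexample is any positive integer t such that gcd(t, t + 15) > 1; we check each in order.
For t = 1, 2 the conclusion holds.
t = 3: gcd(3, 18) = 3.
So t = 3 is the smallest counterexample.

t = 3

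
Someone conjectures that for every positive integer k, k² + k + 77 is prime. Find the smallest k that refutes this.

k = 6

The first 5 eligible values, up to k = 5, all satisfy the conclusion.
k = 6: k² + k + 77 = 119 = 7 × 17, composite.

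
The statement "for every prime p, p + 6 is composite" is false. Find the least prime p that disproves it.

p = 5

We need the least prime p for which p + 6 is prime.
p = 2: p + 6 = 8 = 2 × 4, composite.
p = 3: p + 6 = 9 = 3 × 3, composite.
p = 5: p + 6 = 11, prime — not composite.
Thus p = 5 disproves the claim, and no smaller p works.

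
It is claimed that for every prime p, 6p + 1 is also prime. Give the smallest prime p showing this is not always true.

p = 19

We need the least prime p for which 6p + 1 is not prime.
p = 2: 6p + 1 = 13, prime.
p = 3: 6p + 1 = 19, prime.
p = 5: 6p + 1 = 31, prime.
p = 7: 6p + 1 = 43, prime.
p = 11: 6p + 1 = 67, prime.
p = 13: 6p + 1 = 79, prime.
p = 17: 6p + 1 = 103, prime.
p = 19: 6p + 1 = 115 = 5 × 23, not prime.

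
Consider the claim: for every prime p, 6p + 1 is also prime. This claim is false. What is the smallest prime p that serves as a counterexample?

We need the least prime p for which 6p + 1 is not prime.
The first 7 eligible values, up to p = 17, all satisfy the conclusion.
p = 19: 6p + 1 = 115 = 5 × 23, not prime.
Hence p = 19 is a counterexample.

p = 19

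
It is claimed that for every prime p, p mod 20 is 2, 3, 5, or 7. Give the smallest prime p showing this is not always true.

p = 11

We need the least prime p for which the claim fails.
For p = 2, 3, 5, 7 the conclusion holds.
p = 11: 11 mod 20 = 11 — not in {2, 3, 5, 7}.
Hence p = 11 is a counterexample.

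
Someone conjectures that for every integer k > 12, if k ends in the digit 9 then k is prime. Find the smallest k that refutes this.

k = 39

We need the least integer k > 12 for which k ends in the digit 9 but k is not prime.
For k = 19, 29 the conclusion holds.
k = 39: 39 ends in 9; 39 = 3 × 13, composite.
Thus k = 39 disproves the claim, and no smaller k works.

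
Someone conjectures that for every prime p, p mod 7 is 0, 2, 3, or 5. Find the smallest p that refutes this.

Check each prime p in order until the claim fails.
The first 4 eligible values, up to p = 7, all satisfy the conclusion.
p = 11: 11 mod 7 = 4 — not in {0, 2, 3, 5}.

p = 11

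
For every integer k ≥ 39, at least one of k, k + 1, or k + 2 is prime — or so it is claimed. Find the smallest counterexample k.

For k = 39, 40, 41, 42, 43 the conclusion holds.
k = 44: 44 = 2 × 22; 45 = 3 × 15; 46 = 2 × 23 — all composite.
Thus k = 44 disproves the claim, and no smaller k works.

k = 44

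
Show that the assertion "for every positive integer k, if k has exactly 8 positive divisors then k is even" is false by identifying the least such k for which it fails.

We need the least positive integer k for which k has exactly 8 positive divisors but k is odd.
For k = 24, 30, 40, 42, …, 88, 102, 104 the conclusion holds.
k = 105: divisors of 105: 1, 3, 5, 7, 15, 21, 35, 105; 105 is odd.
Hence k = 105 is a counterexample.

k = 105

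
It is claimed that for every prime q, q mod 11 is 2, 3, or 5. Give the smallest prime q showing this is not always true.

q = 7

For q = 2, 3, 5 the conclusion holds.
q = 7: 7 mod 11 = 7 — not in {2, 3, 5}.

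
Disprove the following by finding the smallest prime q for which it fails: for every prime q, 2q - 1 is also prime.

For q = 2, 3 the conclusion holds.
q = 5: 2q - 1 = 9 = 3 × 3, not prime.

q = 5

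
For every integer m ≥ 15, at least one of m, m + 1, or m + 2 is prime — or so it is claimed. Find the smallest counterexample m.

m = 20

The first 5 eligible values, up to m = 19, all satisfy the conclusion.
m = 20: 20 = 2 × 10; 21 = 3 × 7; 22 = 2 × 11 — all composite.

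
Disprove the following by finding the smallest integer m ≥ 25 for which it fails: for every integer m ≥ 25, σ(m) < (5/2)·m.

We need the least integer m ≥ 25 for which the claim fails.
For m = 25, 26, 27, 28, …, 33, 34, 35 the conclusion holds.
m = 36: σ(36) = 91; 91 ≥ 90.
So m = 36 is the smallest counterexample.

m = 36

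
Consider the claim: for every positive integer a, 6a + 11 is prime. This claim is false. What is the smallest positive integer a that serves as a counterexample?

a = 1: 6a + 11 = 17, prime.
a = 2: 6a + 11 = 23, prime.
a = 3: 6a + 11 = 29, prime.
a = 4: 6a + 11 = 35 = 5 × 7, composite.
Thus a = 4 disproves the claim, and no smaller a works.

a = 4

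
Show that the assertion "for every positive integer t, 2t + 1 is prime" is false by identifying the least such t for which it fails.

A counterexample is any positive integer t such that 2t + 1 is not prime; we check each in order.
t = 1: 2t + 1 = 3, prime.
t = 2: 2t + 1 = 5, prime.
t = 3: 2t + 1 = 7, prime.
t = 4: 2t + 1 = 9 = 3 × 3, composite.

t = 4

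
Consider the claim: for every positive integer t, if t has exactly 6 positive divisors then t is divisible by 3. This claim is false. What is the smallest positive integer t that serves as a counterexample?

t = 20

A counterexample is any positive integer t such that t has exactly 6 positive divisors but t is not divisible by 3; we check each in order.
t = 12: τ(12) = 6; 12 mod 3 = 0.
t = 18: τ(18) = 6; 18 mod 3 = 0.
t = 20: τ(20) = 6; 20 mod 3 = 2.
So t = 20 is the smallest counterexample.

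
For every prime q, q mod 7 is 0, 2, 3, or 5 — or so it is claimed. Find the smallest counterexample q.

A counterexample is any prime q such that the claim fails; we check each in order.
For q = 2, 3, 5, 7 the conclusion holds.
q = 11: 11 mod 7 = 4 — not in {0, 2, 3, 5}.
Thus q = 11 disproves the claim, and no smaller q works.

q = 11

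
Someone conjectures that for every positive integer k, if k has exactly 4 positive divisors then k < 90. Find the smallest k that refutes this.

We need the least positive integer k for which k has exactly 4 positive divisors but the claim fails.
For k = 6, 8, 10, 14, …, 85, 86, 87 the conclusion holds.
k = 91: τ(91) = 4; 91 ≥ 90.
Thus k = 91 disproves the claim, and no smaller k works.

k = 91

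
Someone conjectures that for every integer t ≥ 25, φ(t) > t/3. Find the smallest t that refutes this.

t = 30

Check each integer t ≥ 25 in order until the claim fails.
t = 25: φ(25) = 20 and 25/3 = 25/3, so φ(25) > 25/3.
t = 26: φ(26) = 12 and 26/3 = 26/3, so φ(26) > 26/3.
t = 27: φ(27) = 18 and 27/3 = 9, so φ(27) > 27/3.
t = 28: φ(28) = 12 and 28/3 = 28/3, so φ(28) > 28/3.
t = 29: φ(29) = 28 and 29/3 = 29/3, so φ(29) > 29/3.
t = 30: φ(30) = 8 and 30/3 = 10, so φ(30) ≤ 30/3.
Thus t = 30 disproves the claim, and no smaller t works.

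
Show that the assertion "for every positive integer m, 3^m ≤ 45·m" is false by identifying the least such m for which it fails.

A counterexample is any positive integer m such that 3^m > 45·m; we check each in order.
The first 4 eligible values, up to m = 4, all satisfy the conclusion.
m = 5: 3^m = 243 and 45·m = 225, so 243 > 225.
So m = 5 is the smallest counterexample.

m = 5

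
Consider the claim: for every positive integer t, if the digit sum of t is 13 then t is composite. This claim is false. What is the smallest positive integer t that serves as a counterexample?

Check each positive integer t in order until the digit sum of t is 13 but t is prime.
t = 49: digit sum 13; 49 is composite.
t = 58: digit sum 13; 58 is composite.
t = 67: digit sum 13; 67 is prime, not composite.
Hence t = 67 is a counterexample.

t = 67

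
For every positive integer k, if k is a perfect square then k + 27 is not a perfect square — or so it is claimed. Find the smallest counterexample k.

We need the least positive integer k for which k is a perfect square but k + 27 is a perfect square.
k = 1: 1 + 27 = 28, not a perfect square.
k = 4: 4 + 27 = 31, not a perfect square.
k = 9: 9 = 3² and 9 + 27 = 36 = 6².

k = 9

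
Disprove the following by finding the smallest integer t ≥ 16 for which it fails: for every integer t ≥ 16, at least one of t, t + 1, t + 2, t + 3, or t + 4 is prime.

t = 24

We need the least integer t ≥ 16 for which t, t + 1, t + 2, t + 3, t + 4 are all composite.
t = 16: 17 is prime.
t = 17: 17 is prime.
t = 18: 19 is prime.
t = 19: 19 is prime.
t = 20: 23 is prime.
t = 21: 23 is prime.
t = 22: 23 is prime.
t = 23: 23 is prime.
t = 24: 24 = 2 × 12; 25 = 5 × 5; 26 = 2 × 13; 27 = 3 × 9; 28 = 2 × 14 — all composite.
So t = 24 is the smallest counterexample.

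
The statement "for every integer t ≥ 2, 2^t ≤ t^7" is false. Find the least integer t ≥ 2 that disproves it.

For t = 2, 3, 4, 5, …, 34, 35, 36 the conclusion holds.
t = 37: 2^t = 137438953472 and t^7 = 94931877133, so 137438953472 > 94931877133.

t = 37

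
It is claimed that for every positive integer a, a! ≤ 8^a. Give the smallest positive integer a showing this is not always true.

For a = 1, 2, 3, 4, …, 17, 18, 19 the conclusion holds.
a = 20: a! = 2432902008176640000 and 8^a = 1152921504606846976, so 2432902008176640000 > 1152921504606846976.

a = 20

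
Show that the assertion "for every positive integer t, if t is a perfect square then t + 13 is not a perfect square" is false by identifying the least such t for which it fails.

t = 36

For t = 1, 4, 9, 16, 25 the conclusion holds.
t = 36: 36 = 6² and 36 + 13 = 49 = 7².
Hence t = 36 is a counterexample.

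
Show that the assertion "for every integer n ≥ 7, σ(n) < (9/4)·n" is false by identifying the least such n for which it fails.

n = 12

Check each integer n ≥ 7 in order until the claim fails.
n = 7: σ(7) = 8; 8 < 63/4.
n = 8: σ(8) = 15; 15 < 18.
n = 9: σ(9) = 13; 13 < 81/4.
n = 10: σ(10) = 18; 18 < 45/2.
n = 11: σ(11) = 12; 12 < 99/4.
n = 12: σ(12) = 28; 28 ≥ 27.
So n = 12 is the smallest counterexample.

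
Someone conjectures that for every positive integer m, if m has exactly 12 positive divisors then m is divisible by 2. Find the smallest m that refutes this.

A counterexample is any positive integer m such that m has exactly 12 positive divisors but m is not divisible by 2; we check each in order.
The first 24 eligible values, up to m = 308, all satisfy the conclusion.
m = 315: τ(315) = 12; 315 mod 2 = 1.
Hence m = 315 is a counterexample.

m = 315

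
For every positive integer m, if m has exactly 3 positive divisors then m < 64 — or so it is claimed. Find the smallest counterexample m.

For m = 4, 9, 25, 49 the conclusion holds.
m = 121: τ(121) = 3; 121 ≥ 64.
Hence m = 121 is a counterexample.

m = 121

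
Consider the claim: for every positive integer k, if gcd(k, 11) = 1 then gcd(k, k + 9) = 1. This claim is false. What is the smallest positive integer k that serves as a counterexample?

k = 3

Check each positive integer k in order until gcd(k, 11) = 1 but gcd(k, k + 9) > 1.
k = 1: gcd(1, 10) = 1.
k = 2: gcd(2, 11) = 1.
k = 3: gcd(3, 12) = 3.
Thus k = 3 disproves the claim, and no smaller k works.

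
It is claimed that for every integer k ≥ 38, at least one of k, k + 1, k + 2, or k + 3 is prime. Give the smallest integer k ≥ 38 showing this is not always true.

A counterexample is any integer k ≥ 38 such that k, k + 1, k + 2, k + 3 are all composite; we check each in order.
For k = 38, 39, 40, 41, 42, 43, 44, 45, 46, 47 the conclusion holds.
k = 48: 48 = 2 × 24; 49 = 7 × 7; 50 = 2 × 25; 51 = 3 × 17 — all composite.

k = 48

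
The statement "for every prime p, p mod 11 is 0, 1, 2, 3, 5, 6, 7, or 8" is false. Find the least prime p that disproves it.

The first 10 eligible values, up to p = 29, all satisfy the conclusion.
p = 31: 31 mod 11 = 9 — not in {0, 1, 2, 3, 5, 6, 7, 8}.
Thus p = 31 disproves the claim, and no smaller p works.

p = 31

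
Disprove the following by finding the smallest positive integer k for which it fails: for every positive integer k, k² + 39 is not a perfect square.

k = 5

A counterexample is any positive integer k such that k² + 39 is a perfect square; we check each in order.
The first 4 eligible values, up to k = 4, all satisfy the conclusion.
k = 5: 5² + 39 = 64 = 8², a perfect square.
So k = 5 is the smallest counterexample.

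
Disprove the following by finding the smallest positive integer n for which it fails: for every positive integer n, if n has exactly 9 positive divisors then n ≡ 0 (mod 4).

n = 225

For n = 36, 100, 196 the conclusion holds.
n = 225: τ(225) = 9; 225 ≡ 1 (mod 4).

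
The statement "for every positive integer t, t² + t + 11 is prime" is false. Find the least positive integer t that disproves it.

t = 10

Check each positive integer t in order until t² + t + 11 is not prime.
For t = 1, 2, 3, 4, 5, 6, 7, 8, 9 the conclusion holds.
t = 10: t² + t + 11 = 121 = 11 × 11, composite.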